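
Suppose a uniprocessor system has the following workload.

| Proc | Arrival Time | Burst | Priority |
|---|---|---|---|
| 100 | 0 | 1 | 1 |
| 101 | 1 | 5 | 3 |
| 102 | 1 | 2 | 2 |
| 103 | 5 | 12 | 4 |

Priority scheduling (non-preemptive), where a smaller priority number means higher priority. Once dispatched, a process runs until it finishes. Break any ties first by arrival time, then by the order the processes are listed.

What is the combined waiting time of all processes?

Timeline: | 100 0-1 | 102 1-3 | 101 3-8 | 103 8-20 |
Completion: 100=1  101=8  102=3  103=20
Waiting = turnaround − burst: 100=0, 101=2, 102=0, 103=3
Total waiting = 0 + 2 + 0 + 3 = 5

5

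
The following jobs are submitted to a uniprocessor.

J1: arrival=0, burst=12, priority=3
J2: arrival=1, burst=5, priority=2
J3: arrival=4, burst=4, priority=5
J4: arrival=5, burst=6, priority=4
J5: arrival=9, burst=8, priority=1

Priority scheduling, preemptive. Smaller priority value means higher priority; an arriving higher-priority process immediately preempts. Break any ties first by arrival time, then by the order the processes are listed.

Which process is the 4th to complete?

Timeline: | J1 0-1 | J2 1-6 | J1 6-9 | J5 9-17 | J1 17-25 | J4 25-31 | J3 31-35 |
Completion: J1=25  J2=6  J3=35  J4=31  J5=17
Finish order: J2 → J5 → J1 → J4 → J3

J4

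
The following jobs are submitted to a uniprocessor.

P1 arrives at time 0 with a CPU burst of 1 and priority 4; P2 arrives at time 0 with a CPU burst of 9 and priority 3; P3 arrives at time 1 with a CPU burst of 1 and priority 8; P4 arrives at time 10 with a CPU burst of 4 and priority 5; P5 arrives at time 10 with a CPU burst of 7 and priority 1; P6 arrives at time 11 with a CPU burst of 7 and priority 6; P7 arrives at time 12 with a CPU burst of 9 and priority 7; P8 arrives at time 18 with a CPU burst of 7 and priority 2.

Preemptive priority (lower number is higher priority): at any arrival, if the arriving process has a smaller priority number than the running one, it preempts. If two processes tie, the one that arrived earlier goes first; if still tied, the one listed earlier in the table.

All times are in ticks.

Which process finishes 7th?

Schedule: | P2 0-9 | P1 9-10 | P5 10-17 | P4 17-18 | P8 18-25 | P4 25-28 | P6 28-35 | P7 35-44 | P3 44-45 |
Completion: P1=10  P2=9  P3=45  P4=28  P5=17  P6=35  P7=44  P8=25
Finish order: P2 → P1 → P5 → P8 → P4 → P6 → P7 → P3

P7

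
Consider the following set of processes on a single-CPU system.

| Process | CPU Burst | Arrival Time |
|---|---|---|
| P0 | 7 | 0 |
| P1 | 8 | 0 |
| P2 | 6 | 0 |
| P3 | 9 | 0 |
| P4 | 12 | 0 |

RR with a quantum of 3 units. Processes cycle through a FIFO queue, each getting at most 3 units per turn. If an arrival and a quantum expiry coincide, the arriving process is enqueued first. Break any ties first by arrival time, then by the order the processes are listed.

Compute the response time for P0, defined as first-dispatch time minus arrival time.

0

Timeline: | P0 0-3 | P1 3-6 | P2 6-9 | P3 9-12 | P4 12-15 | P0 15-18 | P1 18-21 | P2 21-24 | P3 24-27 | P4 27-30 | P0 30-31 | P1 31-33 | P3 33-36 | P4 36-42 |
Completion: P0=31  P1=33  P2=24  P3=36  P4=42
Turnaround (C−A): P0=31  P1=33  P2=24  P3=36  P4=42
Response(P0) = first start − arrival = 0 − 0 = 0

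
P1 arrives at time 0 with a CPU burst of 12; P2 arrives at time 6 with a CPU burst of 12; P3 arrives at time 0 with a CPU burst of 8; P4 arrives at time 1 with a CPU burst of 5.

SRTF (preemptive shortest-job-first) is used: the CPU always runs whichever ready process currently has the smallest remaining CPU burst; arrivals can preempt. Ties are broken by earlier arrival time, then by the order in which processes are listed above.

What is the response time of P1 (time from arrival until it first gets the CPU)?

Schedule: | P3 0-1 | P4 1-6 | P3 6-13 | P1 13-25 | P2 25-37 |
Completion: P1=25  P2=37  P3=13  P4=6
Response(P1) = first start − arrival = 13 − 0 = 13

13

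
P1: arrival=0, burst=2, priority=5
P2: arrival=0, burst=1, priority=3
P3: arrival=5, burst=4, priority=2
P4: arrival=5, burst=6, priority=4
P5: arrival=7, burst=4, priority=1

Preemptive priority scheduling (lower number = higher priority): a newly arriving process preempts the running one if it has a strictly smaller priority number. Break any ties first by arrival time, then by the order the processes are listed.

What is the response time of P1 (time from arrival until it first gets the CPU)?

1

Timeline: | P2 0-1 | P1 1-3 | idle 3-5 | P3 5-7 | P5 7-11 | P3 11-13 | P4 13-19 |
Completion: P1=3  P2=1  P3=13  P4=19  P5=11
Response(P1) = first start − arrival = 1 − 0 = 1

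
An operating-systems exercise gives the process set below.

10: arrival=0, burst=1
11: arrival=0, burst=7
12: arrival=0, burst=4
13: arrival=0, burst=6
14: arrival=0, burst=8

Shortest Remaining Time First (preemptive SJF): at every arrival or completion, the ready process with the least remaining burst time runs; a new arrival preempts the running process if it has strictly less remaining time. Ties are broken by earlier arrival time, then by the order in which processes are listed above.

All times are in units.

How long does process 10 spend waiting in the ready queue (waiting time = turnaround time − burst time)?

Schedule: | 10 0-1 | 12 1-5 | 13 5-11 | 11 11-18 | 14 18-26 |
Completion: 10=1  11=18  12=5  13=11  14=26
Turnaround (C−A): 10=1  11=18  12=5  13=11  14=26
Waiting(10) = turnaround − burst = 1 − 1 = 0

0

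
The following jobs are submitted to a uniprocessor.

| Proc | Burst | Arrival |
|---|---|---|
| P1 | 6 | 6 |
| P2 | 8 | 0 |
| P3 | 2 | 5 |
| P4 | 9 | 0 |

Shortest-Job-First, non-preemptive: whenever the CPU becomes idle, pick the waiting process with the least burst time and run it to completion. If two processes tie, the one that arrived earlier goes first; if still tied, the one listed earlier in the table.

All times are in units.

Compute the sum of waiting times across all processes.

23

Timeline: | P2 0-8 | P3 8-10 | P1 10-16 | P4 16-25 |
Completion: P1=16  P2=8  P3=10  P4=25
Turnaround (C−A): P1=10  P2=8  P3=5  P4=25
Waiting = turnaround − burst: P1=4, P2=0, P3=3, P4=16
Total waiting = 4 + 0 + 3 + 16 = 23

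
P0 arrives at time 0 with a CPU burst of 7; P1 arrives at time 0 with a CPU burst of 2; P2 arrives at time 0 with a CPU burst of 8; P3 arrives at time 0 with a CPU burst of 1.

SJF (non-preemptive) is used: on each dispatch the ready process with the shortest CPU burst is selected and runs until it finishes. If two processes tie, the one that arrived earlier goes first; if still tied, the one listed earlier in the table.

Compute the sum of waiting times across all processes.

14

Timeline: | P3 0-1 | P1 1-3 | P0 3-10 | P2 10-18 |
Completion: P0=10  P1=3  P2=18  P3=1
Turnaround (C−A): P0=10  P1=3  P2=18  P3=1
Waiting = turnaround − burst: P0=3, P1=1, P2=10, P3=0
Total waiting = 3 + 1 + 10 + 0 = 14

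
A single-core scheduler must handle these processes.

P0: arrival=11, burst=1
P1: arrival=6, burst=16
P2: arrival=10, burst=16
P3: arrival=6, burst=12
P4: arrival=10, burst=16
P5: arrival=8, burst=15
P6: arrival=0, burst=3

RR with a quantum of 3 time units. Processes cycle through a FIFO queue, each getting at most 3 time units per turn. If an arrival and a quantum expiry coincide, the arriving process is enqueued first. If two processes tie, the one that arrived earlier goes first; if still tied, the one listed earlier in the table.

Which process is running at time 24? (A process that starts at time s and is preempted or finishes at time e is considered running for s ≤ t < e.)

P0

Timeline: | P6 0-3 | idle 3-6 | P1 6-9 | P3 9-12 | P5 12-15 | P1 15-18 | P2 18-21 | P4 21-24 | P0 24-25 | P3 25-28 | P5 28-31 | P1 31-34 | P2 34-37 | P4 37-40 | P3 40-43 | P5 43-46 | P1 46-49 | P2 49-52 | P4 52-55 | P3 55-58 | P5 58-61 | P1 61-64 | P2 64-67 | P4 67-70 | P5 70-73 | P1 73-74 | P2 74-77 | P4 77-80 | P2 80-81 | P4 81-82 |
Completion: P0=25  P1=74  P2=81  P3=58  P4=82  P5=73  P6=3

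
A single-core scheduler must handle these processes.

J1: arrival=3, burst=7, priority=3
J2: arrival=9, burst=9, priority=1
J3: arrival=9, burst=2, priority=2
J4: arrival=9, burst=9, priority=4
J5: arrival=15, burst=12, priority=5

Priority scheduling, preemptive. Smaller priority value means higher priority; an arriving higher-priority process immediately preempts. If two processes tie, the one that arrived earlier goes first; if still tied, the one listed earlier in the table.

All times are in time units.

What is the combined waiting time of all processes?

Gantt: | idle 0-3 | J1 3-9 | J2 9-18 | J3 18-20 | J1 20-21 | J4 21-30 | J5 30-42 |
Completion: J1=21  J2=18  J3=20  J4=30  J5=42
Waiting = turnaround − burst: J1=11, J2=0, J3=9, J4=12, J5=15
Total waiting = 11 + 0 + 9 + 12 + 15 = 47

47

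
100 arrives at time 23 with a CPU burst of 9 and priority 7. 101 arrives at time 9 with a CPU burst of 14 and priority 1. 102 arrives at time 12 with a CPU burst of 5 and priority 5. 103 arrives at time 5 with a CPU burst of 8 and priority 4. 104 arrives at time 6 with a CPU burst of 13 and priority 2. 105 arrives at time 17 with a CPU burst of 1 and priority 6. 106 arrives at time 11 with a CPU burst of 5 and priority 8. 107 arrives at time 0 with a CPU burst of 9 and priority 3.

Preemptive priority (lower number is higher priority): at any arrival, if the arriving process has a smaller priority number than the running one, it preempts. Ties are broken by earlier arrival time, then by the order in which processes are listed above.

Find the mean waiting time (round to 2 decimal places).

Timeline: | 107 0-6 | 104 6-9 | 101 9-23 | 104 23-33 | 107 33-36 | 103 36-44 | 102 44-49 | 105 49-50 | 100 50-59 | 106 59-64 |
Completion: 100=59  101=23  102=49  103=44  104=33  105=50  106=64  107=36
Waiting times: 100=27, 101=0, 102=32, 103=31, 104=14, 105=32, 106=48, 107=27
Average waiting = (27+0+32+31+14+32+48+27) / 8 = 211/8 = 26.38

26.38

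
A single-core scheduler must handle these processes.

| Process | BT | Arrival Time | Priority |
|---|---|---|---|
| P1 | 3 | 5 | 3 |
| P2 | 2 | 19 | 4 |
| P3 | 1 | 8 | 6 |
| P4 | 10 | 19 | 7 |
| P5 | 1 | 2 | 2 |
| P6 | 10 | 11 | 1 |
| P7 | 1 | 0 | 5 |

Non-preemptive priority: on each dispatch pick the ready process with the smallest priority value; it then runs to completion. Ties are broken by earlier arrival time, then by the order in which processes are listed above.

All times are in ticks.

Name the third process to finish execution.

P1

Schedule: | P7 0-1 | idle 1-2 | P5 2-3 | idle 3-5 | P1 5-8 | P3 8-9 | idle 9-11 | P6 11-21 | P2 21-23 | P4 23-33 |
Completion: P1=8  P2=23  P3=9  P4=33  P5=3  P6=21  P7=1
Turnaround (C−A): P1=3  P2=4  P3=1  P4=14  P5=1  P6=10  P7=1
Finish order: P7 → P5 → P1 → P3 → P6 → P2 → P4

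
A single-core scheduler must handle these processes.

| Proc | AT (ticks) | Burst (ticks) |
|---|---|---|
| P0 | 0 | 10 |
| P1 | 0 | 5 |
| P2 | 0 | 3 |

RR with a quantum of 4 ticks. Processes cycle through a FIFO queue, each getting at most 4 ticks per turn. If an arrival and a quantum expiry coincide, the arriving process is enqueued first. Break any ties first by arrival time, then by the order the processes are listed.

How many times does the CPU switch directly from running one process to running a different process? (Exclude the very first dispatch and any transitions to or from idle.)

Schedule: | P0 0-4 | P1 4-8 | P2 8-11 | P0 11-15 | P1 15-16 | P0 16-18 |
Completion: P0=18  P1=16  P2=11
Turnaround (C−A): P0=18  P1=16  P2=11

5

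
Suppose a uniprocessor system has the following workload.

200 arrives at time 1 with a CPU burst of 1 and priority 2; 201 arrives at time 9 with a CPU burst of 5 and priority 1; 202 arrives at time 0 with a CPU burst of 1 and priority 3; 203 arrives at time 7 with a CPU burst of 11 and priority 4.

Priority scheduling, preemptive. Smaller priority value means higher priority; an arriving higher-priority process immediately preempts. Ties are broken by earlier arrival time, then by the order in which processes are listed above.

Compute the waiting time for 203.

Timeline: | 202 0-1 | 200 1-2 | idle 2-7 | 203 7-9 | 201 9-14 | 203 14-23 |
Completion: 200=2  201=14  202=1  203=23
Waiting(203) = turnaround − burst = 16 − 11 = 5

5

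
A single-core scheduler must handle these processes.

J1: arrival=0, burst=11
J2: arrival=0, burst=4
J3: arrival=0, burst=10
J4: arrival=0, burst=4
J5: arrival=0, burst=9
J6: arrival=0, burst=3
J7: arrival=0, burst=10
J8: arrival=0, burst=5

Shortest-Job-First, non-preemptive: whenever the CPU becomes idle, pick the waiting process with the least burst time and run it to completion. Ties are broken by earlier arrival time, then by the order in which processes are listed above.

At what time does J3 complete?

Gantt: | J6 0-3 | J2 3-7 | J4 7-11 | J8 11-16 | J5 16-25 | J3 25-35 | J7 35-45 | J1 45-56 |
Completion: J1=56  J2=7  J3=35  J4=11  J5=25  J6=3  J7=45  J8=16
Turnaround (C−A): J1=56  J2=7  J3=35  J4=11  J5=25  J6=3  J7=45  J8=16

35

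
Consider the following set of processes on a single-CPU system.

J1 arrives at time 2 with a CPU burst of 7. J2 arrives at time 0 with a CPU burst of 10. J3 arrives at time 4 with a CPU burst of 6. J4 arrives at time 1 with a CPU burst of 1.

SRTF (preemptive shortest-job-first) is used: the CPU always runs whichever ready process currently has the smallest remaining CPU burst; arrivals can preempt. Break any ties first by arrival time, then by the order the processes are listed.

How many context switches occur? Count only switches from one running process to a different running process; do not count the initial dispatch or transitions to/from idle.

Timeline: | J2 0-1 | J4 1-2 | J1 2-9 | J3 9-15 | J2 15-24 |
Completion: J1=9  J2=24  J3=15  J4=2
Turnaround (C−A): J1=7  J2=24  J3=11  J4=1

4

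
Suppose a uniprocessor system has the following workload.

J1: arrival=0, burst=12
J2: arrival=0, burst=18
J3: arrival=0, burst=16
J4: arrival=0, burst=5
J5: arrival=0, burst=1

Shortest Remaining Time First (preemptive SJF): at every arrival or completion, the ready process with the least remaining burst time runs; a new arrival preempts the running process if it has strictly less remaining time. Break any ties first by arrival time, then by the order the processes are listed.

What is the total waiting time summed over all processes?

59

Gantt: | J5 0-1 | J4 1-6 | J1 6-18 | J3 18-34 | J2 34-52 |
Completion: J1=18  J2=52  J3=34  J4=6  J5=1
Turnaround (C−A): J1=18  J2=52  J3=34  J4=6  J5=1
Waiting = turnaround − burst: J1=6, J2=34, J3=18, J4=1, J5=0
Total waiting = 6 + 34 + 18 + 1 + 0 = 59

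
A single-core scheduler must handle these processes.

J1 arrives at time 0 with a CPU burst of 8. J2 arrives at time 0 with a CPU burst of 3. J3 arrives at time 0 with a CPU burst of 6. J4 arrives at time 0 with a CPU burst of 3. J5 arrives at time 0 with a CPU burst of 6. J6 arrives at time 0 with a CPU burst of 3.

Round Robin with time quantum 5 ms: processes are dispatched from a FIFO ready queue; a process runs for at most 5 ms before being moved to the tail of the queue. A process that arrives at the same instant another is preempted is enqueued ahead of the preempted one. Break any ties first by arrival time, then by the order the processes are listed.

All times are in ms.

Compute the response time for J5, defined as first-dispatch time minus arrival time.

Schedule: | J1 0-5 | J2 5-8 | J3 8-13 | J4 13-16 | J5 16-21 | J6 21-24 | J1 24-27 | J3 27-28 | J5 28-29 |
Completion: J1=27  J2=8  J3=28  J4=16  J5=29  J6=24
Turnaround (C−A): J1=27  J2=8  J3=28  J4=16  J5=29  J6=24
Response(J5) = first start − arrival = 16 − 0 = 16

16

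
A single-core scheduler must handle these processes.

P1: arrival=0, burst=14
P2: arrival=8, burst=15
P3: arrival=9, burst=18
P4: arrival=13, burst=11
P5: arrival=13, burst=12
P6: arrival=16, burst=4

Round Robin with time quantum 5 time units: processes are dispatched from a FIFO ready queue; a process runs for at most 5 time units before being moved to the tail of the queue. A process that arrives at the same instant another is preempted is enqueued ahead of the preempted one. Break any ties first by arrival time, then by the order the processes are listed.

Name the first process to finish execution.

P1

Gantt: | P1 0-10 | P2 10-15 | P3 15-20 | P1 20-24 | P4 24-29 | P5 29-34 | P2 34-39 | P6 39-43 | P3 43-48 | P4 48-53 | P5 53-58 | P2 58-63 | P3 63-68 | P4 68-69 | P5 69-71 | P3 71-74 |
Completion: P1=24  P2=63  P3=74  P4=69  P5=71  P6=43
Turnaround (C−A): P1=24  P2=55  P3=65  P4=56  P5=58  P6=27
Finish order: P1 → P6 → P2 → P4 → P5 → P3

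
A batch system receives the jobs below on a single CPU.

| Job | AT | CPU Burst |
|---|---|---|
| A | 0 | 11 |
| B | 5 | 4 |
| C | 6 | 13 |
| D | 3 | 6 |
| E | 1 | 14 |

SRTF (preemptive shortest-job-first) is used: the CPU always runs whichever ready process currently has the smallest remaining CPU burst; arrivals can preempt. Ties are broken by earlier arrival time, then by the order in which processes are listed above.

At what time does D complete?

9

Schedule: | A 0-3 | D 3-9 | B 9-13 | A 13-21 | C 21-34 | E 34-48 |
Completion: A=21  B=13  C=34  D=9  E=48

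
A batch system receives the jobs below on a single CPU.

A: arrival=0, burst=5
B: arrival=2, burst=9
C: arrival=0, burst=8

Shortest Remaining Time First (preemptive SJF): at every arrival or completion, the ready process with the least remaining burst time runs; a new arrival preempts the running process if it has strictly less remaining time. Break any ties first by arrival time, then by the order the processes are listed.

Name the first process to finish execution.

A

Timeline: | A 0-5 | C 5-13 | B 13-22 |
Completion: A=5  B=22  C=13
Turnaround (C−A): A=5  B=20  C=13
Finish order: A → C → B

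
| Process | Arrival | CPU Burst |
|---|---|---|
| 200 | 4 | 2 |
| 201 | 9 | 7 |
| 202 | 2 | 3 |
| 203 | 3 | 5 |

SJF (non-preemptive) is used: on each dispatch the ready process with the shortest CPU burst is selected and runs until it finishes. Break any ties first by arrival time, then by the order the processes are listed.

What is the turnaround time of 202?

3

Schedule: | idle 0-2 | 202 2-5 | 200 5-7 | 203 7-12 | 201 12-19 |
Completion: 200=7  201=19  202=5  203=12
Turnaround (C−A): 200=3  201=10  202=3  203=9
Turnaround(202) = completion − arrival = 5 − 2 = 3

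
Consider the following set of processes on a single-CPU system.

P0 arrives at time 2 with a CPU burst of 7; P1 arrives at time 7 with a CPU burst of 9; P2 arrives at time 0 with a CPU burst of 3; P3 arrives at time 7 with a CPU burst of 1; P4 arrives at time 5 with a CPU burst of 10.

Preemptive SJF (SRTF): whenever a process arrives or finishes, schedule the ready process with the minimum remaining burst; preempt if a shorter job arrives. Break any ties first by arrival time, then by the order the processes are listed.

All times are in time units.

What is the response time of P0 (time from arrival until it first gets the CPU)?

Schedule: | P2 0-3 | P0 3-7 | P3 7-8 | P0 8-11 | P1 11-20 | P4 20-30 |
Completion: P0=11  P1=20  P2=3  P3=8  P4=30
Turnaround (C−A): P0=9  P1=13  P2=3  P3=1  P4=25
Response(P0) = first start − arrival = 3 − 2 = 1

1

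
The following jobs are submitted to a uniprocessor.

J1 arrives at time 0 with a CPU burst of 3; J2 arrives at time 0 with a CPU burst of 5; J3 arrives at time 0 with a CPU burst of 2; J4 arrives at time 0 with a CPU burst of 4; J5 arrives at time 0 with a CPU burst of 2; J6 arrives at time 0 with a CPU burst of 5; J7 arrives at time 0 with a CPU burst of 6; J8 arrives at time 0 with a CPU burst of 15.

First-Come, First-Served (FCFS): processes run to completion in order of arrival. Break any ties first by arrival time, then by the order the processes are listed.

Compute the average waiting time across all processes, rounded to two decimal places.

Timeline: | J1 0-3 | J2 3-8 | J3 8-10 | J4 10-14 | J5 14-16 | J6 16-21 | J7 21-27 | J8 27-42 |
Completion: J1=3  J2=8  J3=10  J4=14  J5=16  J6=21  J7=27  J8=42
Waiting times: J1=0, J2=3, J3=8, J4=10, J5=14, J6=16, J7=21, J8=27
Average waiting = (0+3+8+10+14+16+21+27) / 8 = 99/8 = 12.38

12.38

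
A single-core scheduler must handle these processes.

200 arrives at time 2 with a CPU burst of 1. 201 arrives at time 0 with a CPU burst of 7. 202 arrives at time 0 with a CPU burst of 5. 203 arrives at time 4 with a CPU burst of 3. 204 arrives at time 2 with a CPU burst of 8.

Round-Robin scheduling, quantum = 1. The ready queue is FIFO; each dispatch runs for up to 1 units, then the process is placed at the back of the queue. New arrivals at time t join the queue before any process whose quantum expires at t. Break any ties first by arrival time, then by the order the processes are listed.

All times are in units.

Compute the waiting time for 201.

14

Gantt: | 201 0-1 | 202 1-2 | 201 2-3 | 200 3-4 | 204 4-5 | 202 5-6 | 201 6-7 | 203 7-8 | 204 8-9 | 202 9-10 | 201 10-11 | 203 11-12 | 204 12-13 | 202 13-14 | 201 14-15 | 203 15-16 | 204 16-17 | 202 17-18 | 201 18-19 | 204 19-20 | 201 20-21 | 204 21-24 |
Completion: 200=4  201=21  202=18  203=16  204=24
Turnaround (C−A): 200=2  201=21  202=18  203=12  204=22
Waiting(201) = turnaround − burst = 21 − 7 = 14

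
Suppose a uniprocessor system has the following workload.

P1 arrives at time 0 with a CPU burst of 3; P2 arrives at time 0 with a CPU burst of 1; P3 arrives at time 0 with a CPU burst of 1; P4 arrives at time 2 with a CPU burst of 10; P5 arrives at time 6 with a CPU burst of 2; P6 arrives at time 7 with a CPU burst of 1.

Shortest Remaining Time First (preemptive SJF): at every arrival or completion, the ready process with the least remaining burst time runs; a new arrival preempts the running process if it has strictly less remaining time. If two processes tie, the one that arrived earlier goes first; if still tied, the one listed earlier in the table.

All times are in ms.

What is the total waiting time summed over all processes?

Schedule: | P2 0-1 | P3 1-2 | P1 2-5 | P4 5-6 | P5 6-8 | P6 8-9 | P4 9-18 |
Completion: P1=5  P2=1  P3=2  P4=18  P5=8  P6=9
Turnaround (C−A): P1=5  P2=1  P3=2  P4=16  P5=2  P6=2
Waiting = turnaround − burst: P1=2, P2=0, P3=1, P4=6, P5=0, P6=1
Total waiting = 2 + 0 + 1 + 6 + 0 + 1 = 10

10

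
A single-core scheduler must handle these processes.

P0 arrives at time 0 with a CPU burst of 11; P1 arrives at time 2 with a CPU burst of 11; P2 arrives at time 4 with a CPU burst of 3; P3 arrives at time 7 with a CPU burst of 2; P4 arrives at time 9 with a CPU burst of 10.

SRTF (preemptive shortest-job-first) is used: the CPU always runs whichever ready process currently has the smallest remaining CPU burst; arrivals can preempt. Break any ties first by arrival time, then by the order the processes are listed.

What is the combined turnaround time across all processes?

73

Gantt: | P0 0-4 | P2 4-7 | P3 7-9 | P0 9-16 | P4 16-26 | P1 26-37 |
Completion: P0=16  P1=37  P2=7  P3=9  P4=26
Turnaround = completion − arrival: P0=16, P1=35, P2=3, P3=2, P4=17
Total turnaround = 16 + 35 + 3 + 2 + 17 = 73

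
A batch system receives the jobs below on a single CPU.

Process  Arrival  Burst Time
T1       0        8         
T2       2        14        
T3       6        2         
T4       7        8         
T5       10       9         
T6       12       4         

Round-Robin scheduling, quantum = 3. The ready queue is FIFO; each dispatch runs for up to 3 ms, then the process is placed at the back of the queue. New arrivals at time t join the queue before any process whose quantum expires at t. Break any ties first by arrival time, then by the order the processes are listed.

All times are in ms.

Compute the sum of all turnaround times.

156

Gantt: | T1 0-3 | T2 3-6 | T1 6-9 | T3 9-11 | T2 11-14 | T4 14-17 | T1 17-19 | T5 19-22 | T6 22-25 | T2 25-28 | T4 28-31 | T5 31-34 | T6 34-35 | T2 35-38 | T4 38-40 | T5 40-43 | T2 43-45 |
Completion: T1=19  T2=45  T3=11  T4=40  T5=43  T6=35
Turnaround (C−A): T1=19  T2=43  T3=5  T4=33  T5=33  T6=23
Turnaround = completion − arrival: T1=19, T2=43, T3=5, T4=33, T5=33, T6=23
Total turnaround = 19 + 43 + 5 + 33 + 33 + 23 = 156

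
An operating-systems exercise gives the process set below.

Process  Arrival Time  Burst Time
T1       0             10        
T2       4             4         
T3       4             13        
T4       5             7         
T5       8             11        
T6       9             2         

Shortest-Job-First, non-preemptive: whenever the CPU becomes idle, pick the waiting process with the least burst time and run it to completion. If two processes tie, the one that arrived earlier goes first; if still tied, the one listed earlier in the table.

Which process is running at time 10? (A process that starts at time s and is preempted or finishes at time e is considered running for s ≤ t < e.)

T6

Timeline: | T1 0-10 | T6 10-12 | T2 12-16 | T4 16-23 | T5 23-34 | T3 34-47 |
Completion: T1=10  T2=16  T3=47  T4=23  T5=34  T6=12
Turnaround (C−A): T1=10  T2=12  T3=43  T4=18  T5=26  T6=3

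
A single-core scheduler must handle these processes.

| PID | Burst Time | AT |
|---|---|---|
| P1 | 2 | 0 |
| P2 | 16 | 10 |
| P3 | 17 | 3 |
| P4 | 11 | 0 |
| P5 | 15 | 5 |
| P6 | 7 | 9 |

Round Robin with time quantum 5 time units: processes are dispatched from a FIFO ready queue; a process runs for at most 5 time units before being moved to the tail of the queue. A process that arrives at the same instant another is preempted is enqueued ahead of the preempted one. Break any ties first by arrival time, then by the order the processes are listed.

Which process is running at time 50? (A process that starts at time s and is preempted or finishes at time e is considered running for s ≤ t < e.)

Timeline: | P1 0-2 | P4 2-7 | P3 7-12 | P5 12-17 | P4 17-22 | P6 22-27 | P2 27-32 | P3 32-37 | P5 37-42 | P4 42-43 | P6 43-45 | P2 45-50 | P3 50-55 | P5 55-60 | P2 60-65 | P3 65-67 | P2 67-68 |
Completion: P1=2  P2=68  P3=67  P4=43  P5=60  P6=45
Turnaround (C−A): P1=2  P2=58  P3=64  P4=43  P5=55  P6=36

P3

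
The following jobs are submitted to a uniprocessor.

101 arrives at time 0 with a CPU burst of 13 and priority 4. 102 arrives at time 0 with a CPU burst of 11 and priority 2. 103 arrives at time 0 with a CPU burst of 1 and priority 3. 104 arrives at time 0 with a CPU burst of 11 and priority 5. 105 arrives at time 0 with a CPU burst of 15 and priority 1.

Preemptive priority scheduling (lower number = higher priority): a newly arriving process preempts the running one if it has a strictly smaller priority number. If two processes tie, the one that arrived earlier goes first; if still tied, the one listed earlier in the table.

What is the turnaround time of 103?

27

Gantt: | 105 0-15 | 102 15-26 | 103 26-27 | 101 27-40 | 104 40-51 |
Completion: 101=40  102=26  103=27  104=51  105=15
Turnaround (C−A): 101=40  102=26  103=27  104=51  105=15
Turnaround(103) = completion − arrival = 27 − 0 = 27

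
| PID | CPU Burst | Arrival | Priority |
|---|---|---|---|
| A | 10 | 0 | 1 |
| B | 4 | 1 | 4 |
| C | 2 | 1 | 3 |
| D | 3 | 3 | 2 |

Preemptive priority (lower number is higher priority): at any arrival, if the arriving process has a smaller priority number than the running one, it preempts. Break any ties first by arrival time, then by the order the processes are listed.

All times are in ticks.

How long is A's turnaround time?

10

Gantt: | A 0-10 | D 10-13 | C 13-15 | B 15-19 |
Completion: A=10  B=19  C=15  D=13
Turnaround (C−A): A=10  B=18  C=14  D=10
Turnaround(A) = completion − arrival = 10 − 0 = 10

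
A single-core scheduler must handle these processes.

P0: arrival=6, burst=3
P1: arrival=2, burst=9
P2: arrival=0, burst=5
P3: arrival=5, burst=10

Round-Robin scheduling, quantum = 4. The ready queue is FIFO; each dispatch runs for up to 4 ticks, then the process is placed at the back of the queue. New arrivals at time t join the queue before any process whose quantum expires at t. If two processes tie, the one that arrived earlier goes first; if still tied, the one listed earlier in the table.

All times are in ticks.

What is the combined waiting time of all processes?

Schedule: | P2 0-4 | P1 4-8 | P2 8-9 | P3 9-13 | P0 13-16 | P1 16-20 | P3 20-24 | P1 24-25 | P3 25-27 |
Completion: P0=16  P1=25  P2=9  P3=27
Waiting = turnaround − burst: P0=7, P1=14, P2=4, P3=12
Total waiting = 7 + 14 + 4 + 12 = 37

37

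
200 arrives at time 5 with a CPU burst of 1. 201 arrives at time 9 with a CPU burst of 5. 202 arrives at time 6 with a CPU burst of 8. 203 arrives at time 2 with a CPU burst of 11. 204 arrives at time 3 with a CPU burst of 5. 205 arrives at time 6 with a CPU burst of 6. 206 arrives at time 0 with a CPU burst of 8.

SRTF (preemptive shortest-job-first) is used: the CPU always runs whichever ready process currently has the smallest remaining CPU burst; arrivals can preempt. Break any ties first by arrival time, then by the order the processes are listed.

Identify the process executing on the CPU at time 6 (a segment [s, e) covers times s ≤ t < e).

206

Gantt: | 206 0-5 | 200 5-6 | 206 6-9 | 204 9-14 | 201 14-19 | 205 19-25 | 202 25-33 | 203 33-44 |
Completion: 200=6  201=19  202=33  203=44  204=14  205=25  206=9
Turnaround (C−A): 200=1  201=10  202=27  203=42  204=11  205=19  206=9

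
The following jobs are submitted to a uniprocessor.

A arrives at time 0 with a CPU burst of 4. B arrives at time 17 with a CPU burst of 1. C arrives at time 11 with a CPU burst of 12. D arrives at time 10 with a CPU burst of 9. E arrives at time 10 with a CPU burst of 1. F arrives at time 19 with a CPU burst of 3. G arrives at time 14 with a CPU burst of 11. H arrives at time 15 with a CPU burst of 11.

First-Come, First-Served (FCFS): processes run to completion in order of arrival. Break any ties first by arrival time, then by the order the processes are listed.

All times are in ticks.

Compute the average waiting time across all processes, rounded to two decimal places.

Schedule: | A 0-4 | idle 4-10 | D 10-19 | E 19-20 | C 20-32 | G 32-43 | H 43-54 | B 54-55 | F 55-58 |
Completion: A=4  B=55  C=32  D=19  E=20  F=58  G=43  H=54
Turnaround (C−A): A=4  B=38  C=21  D=9  E=10  F=39  G=29  H=39
Waiting times: A=0, B=37, C=9, D=0, E=9, F=36, G=18, H=28
Average waiting = (0+37+9+0+9+36+18+28) / 8 = 137/8 = 17.13

17.13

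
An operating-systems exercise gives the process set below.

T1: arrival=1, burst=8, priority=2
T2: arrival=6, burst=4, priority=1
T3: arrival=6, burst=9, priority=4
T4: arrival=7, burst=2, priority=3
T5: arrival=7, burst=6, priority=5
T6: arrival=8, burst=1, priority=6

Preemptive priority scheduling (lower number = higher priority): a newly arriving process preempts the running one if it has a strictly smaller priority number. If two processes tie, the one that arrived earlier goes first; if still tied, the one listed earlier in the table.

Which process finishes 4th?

Gantt: | idle 0-1 | T1 1-6 | T2 6-10 | T1 10-13 | T4 13-15 | T3 15-24 | T5 24-30 | T6 30-31 |
Completion: T1=13  T2=10  T3=24  T4=15  T5=30  T6=31
Turnaround (C−A): T1=12  T2=4  T3=18  T4=8  T5=23  T6=23
Finish order: T2 → T1 → T4 → T3 → T5 → T6

T3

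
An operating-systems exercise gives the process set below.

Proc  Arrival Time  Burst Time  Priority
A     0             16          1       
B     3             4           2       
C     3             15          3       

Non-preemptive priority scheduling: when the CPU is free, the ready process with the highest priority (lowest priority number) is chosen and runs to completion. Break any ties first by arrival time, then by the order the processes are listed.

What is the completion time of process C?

35

Schedule: | A 0-16 | B 16-20 | C 20-35 |
Completion: A=16  B=20  C=35
Turnaround (C−A): A=16  B=17  C=32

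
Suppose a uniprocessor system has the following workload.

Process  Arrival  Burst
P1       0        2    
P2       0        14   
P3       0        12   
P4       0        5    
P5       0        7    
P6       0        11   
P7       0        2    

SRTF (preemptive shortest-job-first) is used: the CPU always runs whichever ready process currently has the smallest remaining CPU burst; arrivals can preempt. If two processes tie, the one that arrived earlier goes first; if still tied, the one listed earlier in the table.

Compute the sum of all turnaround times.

Timeline: | P1 0-2 | P7 2-4 | P4 4-9 | P5 9-16 | P6 16-27 | P3 27-39 | P2 39-53 |
Completion: P1=2  P2=53  P3=39  P4=9  P5=16  P6=27  P7=4
Turnaround = completion − arrival: P1=2, P2=53, P3=39, P4=9, P5=16, P6=27, P7=4
Total turnaround = 2 + 53 + 39 + 9 + 16 + 27 + 4 = 150

150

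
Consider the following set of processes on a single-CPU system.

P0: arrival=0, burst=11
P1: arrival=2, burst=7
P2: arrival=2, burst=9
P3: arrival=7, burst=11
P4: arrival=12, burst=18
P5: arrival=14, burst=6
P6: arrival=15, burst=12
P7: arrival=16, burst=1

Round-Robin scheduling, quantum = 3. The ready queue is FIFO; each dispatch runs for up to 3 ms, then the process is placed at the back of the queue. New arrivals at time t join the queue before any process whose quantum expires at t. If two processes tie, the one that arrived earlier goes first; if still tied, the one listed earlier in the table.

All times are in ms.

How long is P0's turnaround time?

46

Timeline: | P0 0-3 | P1 3-6 | P2 6-9 | P0 9-12 | P1 12-15 | P3 15-18 | P2 18-21 | P4 21-24 | P0 24-27 | P5 27-30 | P6 30-33 | P1 33-34 | P7 34-35 | P3 35-38 | P2 38-41 | P4 41-44 | P0 44-46 | P5 46-49 | P6 49-52 | P3 52-55 | P4 55-58 | P6 58-61 | P3 61-63 | P4 63-66 | P6 66-69 | P4 69-75 |
Completion: P0=46  P1=34  P2=41  P3=63  P4=75  P5=49  P6=69  P7=35
Turnaround (C−A): P0=46  P1=32  P2=39  P3=56  P4=63  P5=35  P6=54  P7=19
Turnaround(P0) = completion − arrival = 46 − 0 = 46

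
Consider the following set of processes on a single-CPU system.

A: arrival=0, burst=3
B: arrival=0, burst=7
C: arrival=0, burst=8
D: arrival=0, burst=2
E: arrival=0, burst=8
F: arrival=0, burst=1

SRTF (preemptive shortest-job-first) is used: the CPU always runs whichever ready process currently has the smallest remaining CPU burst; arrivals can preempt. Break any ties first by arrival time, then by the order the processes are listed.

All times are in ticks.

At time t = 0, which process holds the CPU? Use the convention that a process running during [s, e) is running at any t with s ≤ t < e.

Timeline: | F 0-1 | D 1-3 | A 3-6 | B 6-13 | C 13-21 | E 21-29 |
Completion: A=6  B=13  C=21  D=3  E=29  F=1

F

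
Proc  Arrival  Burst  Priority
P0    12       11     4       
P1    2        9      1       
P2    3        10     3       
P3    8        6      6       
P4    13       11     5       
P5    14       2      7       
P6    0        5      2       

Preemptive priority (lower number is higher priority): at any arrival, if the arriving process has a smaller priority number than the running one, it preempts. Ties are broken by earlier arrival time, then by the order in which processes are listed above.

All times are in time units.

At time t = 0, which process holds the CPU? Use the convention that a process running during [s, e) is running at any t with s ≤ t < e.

Gantt: | P6 0-2 | P1 2-11 | P6 11-14 | P2 14-24 | P0 24-35 | P4 35-46 | P3 46-52 | P5 52-54 |
Completion: P0=35  P1=11  P2=24  P3=52  P4=46  P5=54  P6=14
Turnaround (C−A): P0=23  P1=9  P2=21  P3=44  P4=33  P5=40  P6=14

P6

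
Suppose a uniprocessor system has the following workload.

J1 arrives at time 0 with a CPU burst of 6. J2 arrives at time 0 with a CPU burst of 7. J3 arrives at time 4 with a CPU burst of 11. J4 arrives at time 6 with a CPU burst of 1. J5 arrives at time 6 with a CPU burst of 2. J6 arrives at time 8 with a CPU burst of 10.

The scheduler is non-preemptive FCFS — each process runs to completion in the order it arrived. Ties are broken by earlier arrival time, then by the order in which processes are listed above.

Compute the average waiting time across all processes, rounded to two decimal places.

Timeline: | J1 0-6 | J2 6-13 | J3 13-24 | J4 24-25 | J5 25-27 | J6 27-37 |
Completion: J1=6  J2=13  J3=24  J4=25  J5=27  J6=37
Waiting times: J1=0, J2=6, J3=9, J4=18, J5=19, J6=19
Average waiting = (0+6+9+18+19+19) / 6 = 71/6 = 11.83

11.83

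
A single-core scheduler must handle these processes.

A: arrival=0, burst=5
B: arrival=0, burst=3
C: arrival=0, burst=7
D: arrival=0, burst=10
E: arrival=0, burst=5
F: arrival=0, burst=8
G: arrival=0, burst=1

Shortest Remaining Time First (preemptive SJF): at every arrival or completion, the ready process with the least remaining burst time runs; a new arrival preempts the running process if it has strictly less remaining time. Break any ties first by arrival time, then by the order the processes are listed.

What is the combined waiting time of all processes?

78

Gantt: | G 0-1 | B 1-4 | A 4-9 | E 9-14 | C 14-21 | F 21-29 | D 29-39 |
Completion: A=9  B=4  C=21  D=39  E=14  F=29  G=1
Turnaround (C−A): A=9  B=4  C=21  D=39  E=14  F=29  G=1
Waiting = turnaround − burst: A=4, B=1, C=14, D=29, E=9, F=21, G=0
Total waiting = 4 + 1 + 14 + 29 + 9 + 21 + 0 = 78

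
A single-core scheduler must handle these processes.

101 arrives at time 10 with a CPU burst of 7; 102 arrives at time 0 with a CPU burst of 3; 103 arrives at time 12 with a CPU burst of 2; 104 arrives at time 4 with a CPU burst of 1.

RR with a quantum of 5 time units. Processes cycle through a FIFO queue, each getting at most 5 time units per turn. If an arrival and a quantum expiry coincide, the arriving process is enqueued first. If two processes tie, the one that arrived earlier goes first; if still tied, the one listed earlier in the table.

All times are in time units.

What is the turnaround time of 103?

5

Gantt: | 102 0-3 | idle 3-4 | 104 4-5 | idle 5-10 | 101 10-15 | 103 15-17 | 101 17-19 |
Completion: 101=19  102=3  103=17  104=5
Turnaround (C−A): 101=9  102=3  103=5  104=1
Turnaround(103) = completion − arrival = 17 − 12 = 5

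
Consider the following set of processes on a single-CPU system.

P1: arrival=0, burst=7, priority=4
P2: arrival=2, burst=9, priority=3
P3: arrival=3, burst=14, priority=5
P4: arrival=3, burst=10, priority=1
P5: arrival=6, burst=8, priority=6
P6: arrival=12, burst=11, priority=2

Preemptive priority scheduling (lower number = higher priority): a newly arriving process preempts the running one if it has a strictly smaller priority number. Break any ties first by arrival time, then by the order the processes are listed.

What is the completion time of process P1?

Schedule: | P1 0-2 | P2 2-3 | P4 3-13 | P6 13-24 | P2 24-32 | P1 32-37 | P3 37-51 | P5 51-59 |
Completion: P1=37  P2=32  P3=51  P4=13  P5=59  P6=24

37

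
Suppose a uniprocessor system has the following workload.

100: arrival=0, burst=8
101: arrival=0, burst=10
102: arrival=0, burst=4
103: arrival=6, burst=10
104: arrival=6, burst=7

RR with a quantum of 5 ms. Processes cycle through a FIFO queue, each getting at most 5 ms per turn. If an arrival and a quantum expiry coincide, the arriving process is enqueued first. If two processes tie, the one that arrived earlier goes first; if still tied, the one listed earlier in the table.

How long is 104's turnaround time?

Gantt: | 100 0-5 | 101 5-10 | 102 10-14 | 100 14-17 | 103 17-22 | 104 22-27 | 101 27-32 | 103 32-37 | 104 37-39 |
Completion: 100=17  101=32  102=14  103=37  104=39
Turnaround (C−A): 100=17  101=32  102=14  103=31  104=33
Turnaround(104) = completion − arrival = 39 − 6 = 33

33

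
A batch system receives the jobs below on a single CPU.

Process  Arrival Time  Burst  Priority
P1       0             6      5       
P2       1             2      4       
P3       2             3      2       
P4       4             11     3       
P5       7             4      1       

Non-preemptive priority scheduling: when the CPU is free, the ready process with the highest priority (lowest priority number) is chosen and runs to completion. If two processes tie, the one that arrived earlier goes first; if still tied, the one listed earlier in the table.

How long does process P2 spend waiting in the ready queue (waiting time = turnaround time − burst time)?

Gantt: | P1 0-6 | P3 6-9 | P5 9-13 | P4 13-24 | P2 24-26 |
Completion: P1=6  P2=26  P3=9  P4=24  P5=13
Waiting(P2) = turnaround − burst = 25 − 2 = 23

23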